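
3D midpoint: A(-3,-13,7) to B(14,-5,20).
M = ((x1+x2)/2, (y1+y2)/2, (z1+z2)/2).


Mx = (-3+14)/2 = 5.5000
My = (-13- 5)/2 = -9.0000
Mz = (7+20)/2 = 13.5000

M = (5.5000, -9.0000, 13.5000)


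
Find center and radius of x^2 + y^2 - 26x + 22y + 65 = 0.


h = -D/2 = 26/2 = 13
k = -E/2 = -22/2 = -11
r^2 = h^2 + k^2 - F = 169 + 121 - 65 = 225
r = 15

Center (13, -11), radius = 15


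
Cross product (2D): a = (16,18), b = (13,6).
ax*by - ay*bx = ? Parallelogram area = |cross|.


cross = 16*6 - 18*13 = 96 - 234 = -138
Parallelogram area = |-138| = 138

cross = -138, parallelogram area = 138


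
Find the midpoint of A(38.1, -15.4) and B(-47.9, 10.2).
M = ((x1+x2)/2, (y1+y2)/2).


Mx = (38.1 - 47.9)/2 = -9.8/2 = -4.9000
My = (-15.4 + 10.2)/2 = -5.2/2 = -2.6000

(-4.9000, -2.6000)


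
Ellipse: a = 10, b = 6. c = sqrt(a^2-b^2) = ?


c^2 = 10^2 - 6^2 = 100 - 36 = 64
c = sqrt(64) = 8.0000

c = 8.0000


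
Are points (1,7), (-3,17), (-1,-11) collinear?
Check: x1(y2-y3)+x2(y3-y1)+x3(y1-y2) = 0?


1*(17+ 11) - 3*(-11-7) - 1*(7-17)
= 28 + 54 + 10 = 92

No, not collinear (determinant = 92)


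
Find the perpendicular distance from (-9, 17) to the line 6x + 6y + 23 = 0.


|6*(-9) + 6*17 + 23| = |71| = 71
sqrt(36 + 36) = sqrt(72) = 8.4853
d = 71/sqrt(72) = 8.3674

8.3674


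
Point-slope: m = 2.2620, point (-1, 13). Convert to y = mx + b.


y - 13 = 2.2620(x + 1)
y = 2.2620x + 13 - 2.2620*(-1)
y = 2.2620x + 15.2620

y = 2.2620x + 15.2620


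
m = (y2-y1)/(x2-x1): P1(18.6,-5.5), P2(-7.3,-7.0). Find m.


dy = -7.0 + 5.5 = -1.5
dx = -7.3 - 18.6 = -25.9
m = -1.5/(-25.9) = 0.0579

m = 0.0579


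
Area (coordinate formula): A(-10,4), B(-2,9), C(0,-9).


-10*(9+ 9) = -180
-2*(-9-4) = 26
0*(4-9) = 0
sum = -154
Area = |-154|/2 = 77.0000

77.0000 sq units


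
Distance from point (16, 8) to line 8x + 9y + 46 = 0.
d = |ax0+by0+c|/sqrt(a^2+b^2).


|8*16 + 9*8 + 46| = |246| = 246
sqrt(64 + 81) = sqrt(145) = 12.0416
d = 246/sqrt(145) = 20.4292

20.4292


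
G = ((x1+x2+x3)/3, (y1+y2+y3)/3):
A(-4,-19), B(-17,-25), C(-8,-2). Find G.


Gx = (-4- 17- 8)/3 = -29/3 = -9.6667
Gy = (-19- 25- 2)/3 = -46/3 = -15.3333

G = (-9.6667, -15.3333)


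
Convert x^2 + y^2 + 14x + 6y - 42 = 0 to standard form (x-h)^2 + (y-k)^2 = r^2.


h = -D/2 = -14/2 = -7
k = -E/2 = -6/2 = -3
r^2 = h^2 + k^2 - F = 49 + 9 + 42 = 100
r = 10

Center (-7, -3), radius = 10


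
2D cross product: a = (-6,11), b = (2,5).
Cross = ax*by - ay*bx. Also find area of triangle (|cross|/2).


cross = -6*5 - 11*2 = -30 - 22 = -52
Triangle area = |-52|/2 = 52/2 = 26.0000

cross = -52, triangle area = 26.0000


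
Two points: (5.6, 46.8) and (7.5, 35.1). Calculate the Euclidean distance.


dx = 7.5 - 5.6 = 1.9
dy = 35.1 - 46.8 = -11.7
d = sqrt(3.61 + 136.89) = sqrt(140.5) = 11.8533

11.8533


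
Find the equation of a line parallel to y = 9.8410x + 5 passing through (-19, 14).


Parallel lines have equal slopes.
m2 = 9.8410
b2 = 14 - 9.8410*(-19) = 200.9790

y = 9.8410x + 200.9790


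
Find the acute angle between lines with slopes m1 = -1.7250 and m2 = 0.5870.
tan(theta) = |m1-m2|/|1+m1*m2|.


m1-m2 = -2.312
1+m1*m2 = -0.012575
tan(theta) = |-2.312/(-0.012575)| = 183.856859
theta = arctan(|-2.312/(-0.012575)|) = 89.6884 degrees (acute angle)

89.6884 degrees


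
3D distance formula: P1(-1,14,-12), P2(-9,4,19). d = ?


dx=-8, dy=-10, dz=31
d = sqrt(64+100+961) = sqrt(1125) = 33.5410

33.5410


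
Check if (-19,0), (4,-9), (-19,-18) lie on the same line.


-19*(-9+ 18) + 4*(-18-0) - 19*(0+ 9)
= -171 - 72 - 171 = -414

No, not collinear (determinant = -414)


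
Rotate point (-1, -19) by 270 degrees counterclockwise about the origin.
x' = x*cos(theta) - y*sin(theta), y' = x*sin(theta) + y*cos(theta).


cos(270) = 0, sin(270) = -1
x' = -1*0 + 19*(-1) = -19
y' = -1*(-1) - 19*0 = 1

(-19, 1)


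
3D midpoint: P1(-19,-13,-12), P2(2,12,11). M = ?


Mx = (-19+2)/2 = -8.5000
My = (-13+12)/2 = -0.5000
Mz = (-12+11)/2 = -0.5000

M = (-8.5000, -0.5000, -0.5000)


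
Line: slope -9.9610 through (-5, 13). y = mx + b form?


y - 13 = -9.9610(x + 5)
y = -9.9610x + 13 + 9.9610*(-5)
y = -9.9610x - 36.8050

y = -9.9610x - 36.8050


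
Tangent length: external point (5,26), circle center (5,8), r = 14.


d = sqrt((5-5)^2 + (26-8)^2) = sqrt(0+324) = 18.0000
L = sqrt(324.0000 - 196) = sqrt(128.0000) = 11.3137

11.3137


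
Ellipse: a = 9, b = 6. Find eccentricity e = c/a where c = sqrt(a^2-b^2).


c = sqrt(81-36) = sqrt(45) = 6.7082
e = c/a = sqrt(45)/9 = 0.7454

e = 0.7454


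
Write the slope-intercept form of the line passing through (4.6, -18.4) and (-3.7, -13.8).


m = (4.6)/(-8.3) = -0.5542
b = y1 - m*x1 = -18.4 - (4.6*4.6)/(-8.3) = -18.4 + 2.5494 = -15.8506

y = -0.5542x - 15.8506


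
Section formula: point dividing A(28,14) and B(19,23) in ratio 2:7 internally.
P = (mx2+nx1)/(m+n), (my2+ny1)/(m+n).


Px = (2*19 + 7*28)/9 = 234/9 = 26.0000
Py = (2*23 + 7*14)/9 = 144/9 = 16.0000

P = (26.0000, 16.0000)


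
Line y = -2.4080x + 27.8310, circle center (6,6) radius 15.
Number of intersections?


Substitute y = -2.4080x + 27.8310: (x-6)^2 + (-2.4080x+27.8310-6)^2 = 225
Expand to Ax^2 + Bx + C = 0, where b-k = 21.831
A = 1+m^2 = 6.798464
B = 2(m(b-k) - h) = 2(-2.4080*21.831 - 6) = -117.138096
C = h^2 + (b-k)^2 - r^2 = 36 + 476.592561 - 225 = 287.592561
disc = B^2-4AC = 13721.3335 - 7820.7507 = 5900.5828
disc > 0

2 intersection points


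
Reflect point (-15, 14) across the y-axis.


Reflection rule for y-axis: (-x, y)
(-15, 14) -> (15, 14)

(15, 14)


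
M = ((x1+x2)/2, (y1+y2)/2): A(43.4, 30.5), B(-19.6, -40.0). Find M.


Mx = (43.4 - 19.6)/2 = 23.8/2 = 11.9000
My = (30.5 - 40.0)/2 = -9.5/2 = -4.7500

(11.9000, -4.7500)


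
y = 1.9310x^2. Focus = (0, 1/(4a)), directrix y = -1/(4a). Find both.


a = 1.9310
1/(4a) = 0.1295
Focus = (0, 0.1295)
Directrix: y = -0.1295

Focus = (0, 0.1295), Directrix: y = -0.1295


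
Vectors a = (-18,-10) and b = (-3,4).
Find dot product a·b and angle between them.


a·b = -18*(-3) - 10*4 = 54 - 40 = 14
|a| = sqrt(324+100) = 20.5913
|b| = sqrt(9+16) = 5.0000
cos(theta) = 14/(sqrt(424)*sqrt(25)) = 14/sqrt(10600) = 0.135980
theta = arccos(14/sqrt(10600)) = 82.1847 degrees

a·b = 14, theta = 82.1847 deg


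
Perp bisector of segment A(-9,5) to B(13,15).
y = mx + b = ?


Midpoint = (2, 10)
Slope of AB = dy/dx = 10/22 = 0.4545
Perp slope = -dx/dy = -22/10 = -2.2000
b = My - (perp slope)*Mx = 10 + (22*2)/10 = 10 + 4.4000 = 14.4000

y = -2.2000x + 14.4000


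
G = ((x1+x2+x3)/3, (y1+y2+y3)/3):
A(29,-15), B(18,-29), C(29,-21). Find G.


Gx = (29+18+29)/3 = 76/3 = 25.3333
Gy = (-15- 29- 21)/3 = -65/3 = -21.6667

G = (25.3333, -21.6667)


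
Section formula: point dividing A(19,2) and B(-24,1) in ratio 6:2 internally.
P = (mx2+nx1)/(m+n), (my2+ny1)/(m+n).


Px = (6*(-24) + 2*19)/8 = -106/8 = -13.2500
Py = (6*1 + 2*2)/8 = 10/8 = 1.2500

P = (-13.2500, 1.2500)


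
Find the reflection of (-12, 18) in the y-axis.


Reflection rule for y-axis: (-x, y)
(-12, 18) -> (12, 18)

(12, 18)


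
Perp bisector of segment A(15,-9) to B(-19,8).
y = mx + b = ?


Midpoint = (-2, -0.5)
Slope of AB = dy/dx = 17/(-34) = -0.5000
Perp slope = -dx/dy = 34/17 = 2.0000
b = My - (perp slope)*Mx = -0.5 + (-34*(-2))/17 = -0.5 + 4.0000 = 3.5000

y = 2.0000x + 3.5000


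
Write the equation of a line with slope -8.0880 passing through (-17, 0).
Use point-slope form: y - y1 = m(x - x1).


y - 0 = -8.0880(x + 17)
y = -8.0880x + 0 + 8.0880*(-17)
y = -8.0880x - 137.4960

y = -8.0880x - 137.4960


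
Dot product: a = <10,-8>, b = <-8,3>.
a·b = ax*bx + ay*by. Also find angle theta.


a·b = 10*(-8) - 8*3 = -80 - 24 = -104
|a| = sqrt(100+64) = 12.8062
|b| = sqrt(64+9) = 8.5440
cos(theta) = -104/(sqrt(164)*sqrt(73)) = -104/sqrt(11972) = -0.950495
theta = arccos(-104/sqrt(11972)) = 161.8962 degrees

a·b = -104, theta = 161.8962 deg


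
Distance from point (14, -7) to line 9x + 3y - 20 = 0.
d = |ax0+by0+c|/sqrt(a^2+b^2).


|9*14 + 3*(-7) - 20| = |85| = 85
sqrt(81 + 9) = sqrt(90) = 9.4868
d = 85/sqrt(90) = 8.9598

8.9598


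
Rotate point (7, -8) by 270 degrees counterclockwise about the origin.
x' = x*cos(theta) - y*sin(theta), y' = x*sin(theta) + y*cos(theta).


cos(270) = 0, sin(270) = -1
x' = 7*0 + 8*(-1) = -8
y' = 7*(-1) - 8*0 = -7

(-8, -7)


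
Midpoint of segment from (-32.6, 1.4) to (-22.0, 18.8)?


Mx = (-32.6 - 22.0)/2 = -54.6/2 = -27.3000
My = (1.4 + 18.8)/2 = 20.2/2 = 10.1000

(-27.3000, 10.1000)


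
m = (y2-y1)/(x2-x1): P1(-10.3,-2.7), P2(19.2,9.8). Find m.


dy = 9.8 + 2.7 = 12.5
dx = 19.2 + 10.3 = 29.5
m = 12.5/29.5 = 0.4237

m = 0.4237


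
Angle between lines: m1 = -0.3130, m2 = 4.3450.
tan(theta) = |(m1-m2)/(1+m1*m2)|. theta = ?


m1-m2 = -4.658
1+m1*m2 = -0.359985
tan(theta) = |-4.658/(-0.359985)| = 12.939428
theta = arctan(|-4.658/(-0.359985)|) = 85.5808 degrees (acute angle)

85.5808 degrees


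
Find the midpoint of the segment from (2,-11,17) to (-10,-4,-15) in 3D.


Mx = (2- 10)/2 = -4.0000
My = (-11- 4)/2 = -7.5000
Mz = (17- 15)/2 = 1.0000

M = (-4.0000, -7.5000, 1.0000)


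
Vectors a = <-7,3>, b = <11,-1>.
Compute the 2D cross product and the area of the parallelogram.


cross = -7*(-1) - 3*11 = 7 - 33 = -26
Parallelogram area = |-26| = 26

cross = -26, parallelogram area = 26


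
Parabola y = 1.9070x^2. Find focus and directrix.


a = 1.9070
1/(4a) = 0.1311
Focus = (0, 0.1311)
Directrix: y = -0.1311

Focus = (0, 0.1311), Directrix: y = -0.1311


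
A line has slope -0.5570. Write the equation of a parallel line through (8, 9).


Parallel lines have equal slopes.
m2 = -0.5570
b2 = 9 + 0.5570*8 = 13.4560

y = -0.5570x + 13.4560


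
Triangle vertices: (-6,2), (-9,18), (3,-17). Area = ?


-6*(18+ 17) = -210
-9*(-17-2) = 171
3*(2-18) = -48
sum = -87
Area = |-87|/2 = 43.5000

43.5000 sq units


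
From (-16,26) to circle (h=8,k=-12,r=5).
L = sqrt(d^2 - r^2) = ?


d = sqrt((-16-8)^2 + (26+ 12)^2) = sqrt(576+1444) = 44.9444
L = sqrt(2020.0000 - 25) = sqrt(1995.0000) = 44.6654

44.6654


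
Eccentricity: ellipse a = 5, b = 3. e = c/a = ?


c = sqrt(25-9) = sqrt(16) = 4.0000
e = c/a = 4/5 = 0.8000

e = 0.8000


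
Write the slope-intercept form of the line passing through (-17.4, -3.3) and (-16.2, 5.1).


m = (8.4)/(1.2) = 7.0000
b = y1 - m*x1 = -3.3 - (8.4*(-17.4))/(1.2) = -3.3 + 121.8000 = 118.5000

y = 7.0000x + 118.5000


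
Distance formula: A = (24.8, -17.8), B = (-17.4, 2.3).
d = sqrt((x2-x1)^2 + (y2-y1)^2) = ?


dx = -17.4 - 24.8 = -42.2
dy = 2.3 + 17.8 = 20.1
d = sqrt(1780.84 + 404.01) = sqrt(2184.85) = 46.7424

46.7424


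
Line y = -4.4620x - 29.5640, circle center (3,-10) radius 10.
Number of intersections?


Substitute y = -4.4620x - 29.5640: (x-3)^2 + (-4.4620x- 29.5640+ 10)^2 = 100
Expand to Ax^2 + Bx + C = 0, where b-k = -19.564
A = 1+m^2 = 20.909444
B = 2(m(b-k) - h) = 2(-4.4620*(-19.564) - 3) = 168.589136
C = h^2 + (b-k)^2 - r^2 = 9 + 382.750096 - 100 = 291.750096
disc = B^2-4AC = 28422.2968 - 24401.3292 = 4020.9676
disc > 0

2 intersection points


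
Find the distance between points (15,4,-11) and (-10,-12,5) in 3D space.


dx=-25, dy=-16, dz=16
d = sqrt(625+256+256) = sqrt(1137) = 33.7194

33.7194


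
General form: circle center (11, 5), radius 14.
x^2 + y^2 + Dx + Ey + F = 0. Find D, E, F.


(x-11)^2 + (y-5)^2 = 14^2
D = -2h = -22, E = -2k = -10
F = h^2+k^2-r^2 = 121+25-196 = -50

D = -22, E = -10, F = -50


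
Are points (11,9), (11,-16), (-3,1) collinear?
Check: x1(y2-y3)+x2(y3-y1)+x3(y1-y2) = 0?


11*(-16-1) + 11*(1-9) - 3*(9+ 16)
= -187 - 88 - 75 = -350

No, not collinear (determinant = -350)


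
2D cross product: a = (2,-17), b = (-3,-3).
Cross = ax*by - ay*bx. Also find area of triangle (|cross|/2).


cross = 2*(-3) + 17*(-3) = -6 - 51 = -57
Triangle area = |-57|/2 = 57/2 = 28.5000

cross = -57, triangle area = 28.5000


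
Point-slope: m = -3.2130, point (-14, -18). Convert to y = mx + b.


y + 18 = -3.2130(x + 14)
y = -3.2130x - 18 + 3.2130*(-14)
y = -3.2130x - 62.9820

y = -3.2130x - 62.9820


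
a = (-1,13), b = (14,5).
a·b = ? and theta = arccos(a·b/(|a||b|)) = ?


a·b = -1*14 + 13*5 = -14 + 65 = 51
|a| = sqrt(1+169) = 13.0384
|b| = sqrt(196+25) = 14.8661
cos(theta) = 51/(sqrt(170)*sqrt(221)) = 51/sqrt(37570) = 0.263117
theta = arccos(51/sqrt(37570)) = 74.7449 degrees

a·b = 51, theta = 74.7449 deg


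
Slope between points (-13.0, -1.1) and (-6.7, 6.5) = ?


dy = 6.5 + 1.1 = 7.6
dx = -6.7 + 13.0 = 6.3
m = 7.6/6.3 = 1.2063

m = 1.2063


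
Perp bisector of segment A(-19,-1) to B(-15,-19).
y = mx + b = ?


Midpoint = (-17, -10)
Slope of AB = dy/dx = -18/4 = -4.5000
Perp slope = -dx/dy = 4/18 = 0.2222
b = My - (perp slope)*Mx = -10 + (4*(-17))/(-18) = -10 + 3.7778 = -6.2222

y = 0.2222x - 6.2222


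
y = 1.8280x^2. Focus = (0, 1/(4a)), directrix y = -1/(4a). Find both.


a = 1.8280
1/(4a) = 0.1368
Focus = (0, 0.1368)
Directrix: y = -0.1368

Focus = (0, 0.1368), Directrix: y = -0.1368


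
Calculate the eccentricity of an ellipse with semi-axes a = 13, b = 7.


c = sqrt(169-49) = sqrt(120) = 10.9545
e = c/a = sqrt(120)/13 = 0.8427

e = 0.8427


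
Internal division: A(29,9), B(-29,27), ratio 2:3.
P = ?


Px = (2*(-29) + 3*29)/5 = 29/5 = 5.8000
Py = (2*27 + 3*9)/5 = 81/5 = 16.2000

P = (5.8000, 16.2000)


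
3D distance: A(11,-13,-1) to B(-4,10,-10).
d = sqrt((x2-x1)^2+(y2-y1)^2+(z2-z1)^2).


dx=-15, dy=23, dz=-9
d = sqrt(225+529+81) = sqrt(835) = 28.8964

28.8964


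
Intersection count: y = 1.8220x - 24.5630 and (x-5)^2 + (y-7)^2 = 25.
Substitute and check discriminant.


Substitute y = 1.8220x - 24.5630: (x-5)^2 + (1.8220x- 24.5630-7)^2 = 25
Expand to Ax^2 + Bx + C = 0, where b-k = -31.563
A = 1+m^2 = 4.319684
B = 2(m(b-k) - h) = 2(1.8220*(-31.563) - 5) = -125.015572
C = h^2 + (b-k)^2 - r^2 = 25 + 996.222969 - 25 = 996.222969
disc = B^2-4AC = 15628.8932 - 17213.4737 = -1584.5805
disc < 0

0 intersection points


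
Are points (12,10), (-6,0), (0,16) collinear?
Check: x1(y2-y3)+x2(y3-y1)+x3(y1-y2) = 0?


12*(0-16) - 6*(16-10) + 0*(10-0)
= -192 - 36 + 0 = -228

No, not collinear (determinant = -228)


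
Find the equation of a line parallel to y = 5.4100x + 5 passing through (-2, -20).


Parallel lines have equal slopes.
m2 = 5.4100
b2 = -20 - 5.4100*(-2) = -9.1800

y = 5.4100x - 9.1800


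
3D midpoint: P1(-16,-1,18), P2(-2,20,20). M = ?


Mx = (-16- 2)/2 = -9.0000
My = (-1+20)/2 = 9.5000
Mz = (18+20)/2 = 19.0000

M = (-9.0000, 9.5000, 19.0000)


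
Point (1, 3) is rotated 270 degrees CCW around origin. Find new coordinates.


cos(270) = 0, sin(270) = -1
x' = 1*0 - 3*(-1) = 3
y' = 1*(-1) + 3*0 = -1

(3, -1)


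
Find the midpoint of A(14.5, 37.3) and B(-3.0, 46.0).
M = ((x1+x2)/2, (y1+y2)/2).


Mx = (14.5 - 3.0)/2 = 11.5/2 = 5.7500
My = (37.3 + 46.0)/2 = 83.3/2 = 41.6500

(5.7500, 41.6500)


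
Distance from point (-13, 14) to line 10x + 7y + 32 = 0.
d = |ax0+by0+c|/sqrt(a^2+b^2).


|10*(-13) + 7*14 + 32| = |0| = 0
sqrt(100 + 49) = sqrt(149) = 12.2066
d = 0/sqrt(149) = 0

0


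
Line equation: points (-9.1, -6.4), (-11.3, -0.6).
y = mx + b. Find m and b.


m = (5.8)/(-2.2) = -2.6364
b = y1 - m*x1 = -6.4 - (5.8*(-9.1))/(-2.2) = -6.4 - 23.9909 = -30.3909

y = -2.6364x - 30.3909


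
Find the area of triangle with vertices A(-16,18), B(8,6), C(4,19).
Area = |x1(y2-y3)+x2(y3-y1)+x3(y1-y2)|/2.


-16*(6-19) = 208
8*(19-18) = 8
4*(18-6) = 48
sum = 264
Area = |264|/2 = 132.0000

132.0000 sq units


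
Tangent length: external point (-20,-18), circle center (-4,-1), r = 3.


d = sqrt((-20+ 4)^2 + (-18+ 1)^2) = sqrt(256+289) = 23.3452
L = sqrt(545.0000 - 9) = sqrt(536.0000) = 23.1517

23.1517


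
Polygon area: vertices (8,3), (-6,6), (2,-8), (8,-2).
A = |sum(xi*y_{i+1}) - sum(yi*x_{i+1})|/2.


sum(xi*y_{i+1}) = 8*6 - 6*(-8) + 2*(-2) + 8*3 = 116
sum(yi*x_{i+1}) = 3*(-6) + 6*2 - 8*8 - 2*8 = -86
Area = |116 + 86|/2 = 202/2 = 101.0000

101.0000 sq units


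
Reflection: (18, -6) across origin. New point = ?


Reflection rule for origin: (-x, -y)
(18, -6) -> (-18, 6)

(-18, 6)


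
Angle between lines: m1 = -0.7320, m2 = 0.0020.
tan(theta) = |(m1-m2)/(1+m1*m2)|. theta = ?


m1-m2 = -0.734
1+m1*m2 = 0.998536
tan(theta) = |-0.734/0.998536| = 0.735076
theta = arctan(|-0.734/0.998536|) = 36.3187 degrees (acute angle)

36.3187 degrees


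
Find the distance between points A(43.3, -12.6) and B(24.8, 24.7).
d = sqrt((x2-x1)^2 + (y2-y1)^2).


dx = 24.8 - 43.3 = -18.5
dy = 24.7 + 12.6 = 37.3
d = sqrt(342.25 + 1391.29) = sqrt(1733.54) = 41.6358

41.6358


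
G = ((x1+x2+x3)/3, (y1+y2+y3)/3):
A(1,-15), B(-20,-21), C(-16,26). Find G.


Gx = (1- 20- 16)/3 = -35/3 = -11.6667
Gy = (-15- 21+26)/3 = -10/3 = -3.3333

G = (-11.6667, -3.3333)


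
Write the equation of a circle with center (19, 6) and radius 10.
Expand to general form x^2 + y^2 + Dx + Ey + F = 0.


(x-19)^2 + (y-6)^2 = 10^2
D = -2h = -38, E = -2k = -12
F = h^2+k^2-r^2 = 361+36-100 = 297

x^2 + y^2 - 38x - 12y + 297 = 0


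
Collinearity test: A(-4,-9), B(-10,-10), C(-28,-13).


-4*(-10+ 13) - 10*(-13+ 9) - 28*(-9+ 10)
= -12 + 40 - 28 = 0

Yes, collinear (determinant = 0)


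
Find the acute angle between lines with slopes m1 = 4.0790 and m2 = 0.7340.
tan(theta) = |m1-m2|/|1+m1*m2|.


m1-m2 = 3.345
1+m1*m2 = 3.993986
tan(theta) = |3.345/3.993986| = 0.837509
theta = arctan(|3.345/3.993986|) = 39.9465 degrees (acute angle)

39.9465 degrees


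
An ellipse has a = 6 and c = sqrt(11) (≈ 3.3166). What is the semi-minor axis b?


b^2 = 6^2 - (sqrt(11))^2 = 36 - 11 = 25
b = sqrt(25) = 5

b = 5


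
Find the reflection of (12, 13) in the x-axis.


Reflection rule for x-axis: (x, -y)
(12, 13) -> (12, -13)

(12, -13)


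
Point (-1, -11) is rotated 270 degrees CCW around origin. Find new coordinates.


cos(270) = 0, sin(270) = -1
x' = -1*0 + 11*(-1) = -11
y' = -1*(-1) - 11*0 = 1

(-11, 1)


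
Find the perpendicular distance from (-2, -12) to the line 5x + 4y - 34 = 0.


|5*(-2) + 4*(-12) - 34| = |-92| = 92
sqrt(25 + 16) = sqrt(41) = 6.4031
d = 92/sqrt(41) = 14.3680

14.3680


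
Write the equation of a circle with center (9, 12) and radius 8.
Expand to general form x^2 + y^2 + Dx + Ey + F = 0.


(x-9)^2 + (y-12)^2 = 8^2
D = -2h = -18, E = -2k = -24
F = h^2+k^2-r^2 = 81+144-64 = 161

x^2 + y^2 - 18x - 24y + 161 = 0


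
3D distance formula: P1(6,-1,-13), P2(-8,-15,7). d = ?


dx=-14, dy=-14, dz=20
d = sqrt(196+196+400) = sqrt(792) = 28.1425

28.1425


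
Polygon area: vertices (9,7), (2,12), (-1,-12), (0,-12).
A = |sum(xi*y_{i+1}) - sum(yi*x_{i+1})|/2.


sum(xi*y_{i+1}) = 9*12 + 2*(-12) - 1*(-12) + 0*7 = 96
sum(yi*x_{i+1}) = 7*2 + 12*(-1) - 12*0 - 12*9 = -106
Area = |96 + 106|/2 = 202/2 = 101.0000

101.0000 sq units


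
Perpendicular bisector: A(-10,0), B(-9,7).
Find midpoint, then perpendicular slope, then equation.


Midpoint = (-9.5, 3.5)
Slope of AB = dy/dx = 7/1 = 7.0000
Perp slope = -dx/dy = -1/7 = -0.1429
b = My - (perp slope)*Mx = 3.5 + (1*(-9.5))/7 = 3.5 - 1.3571 = 2.1429

y = -0.1429x + 2.1429


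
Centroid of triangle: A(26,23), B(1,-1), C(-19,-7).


Gx = (26+1- 19)/3 = 8/3 = 2.6667
Gy = (23- 1- 7)/3 = 15/3 = 5.0000

G = (2.6667, 5.0000)


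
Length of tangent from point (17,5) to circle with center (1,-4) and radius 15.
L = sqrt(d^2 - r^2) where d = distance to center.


d = sqrt((17-1)^2 + (5+ 4)^2) = sqrt(256+81) = 18.3576
L = sqrt(337.0000 - 225) = sqrt(112.0000) = 10.5830

10.5830


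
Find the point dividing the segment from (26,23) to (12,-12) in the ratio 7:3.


Px = (7*12 + 3*26)/10 = 162/10 = 16.2000
Py = (7*(-12) + 3*23)/10 = -15/10 = -1.5000

P = (16.2000, -1.5000)


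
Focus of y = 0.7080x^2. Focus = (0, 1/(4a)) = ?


a = 0.7080
4a = 2.8320
focus = (0, 1/2.8320) = (0, 0.3531)

Focus = (0, 0.3531)


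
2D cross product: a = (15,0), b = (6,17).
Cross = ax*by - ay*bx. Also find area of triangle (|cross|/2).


cross = 15*17 - 0*6 = 255 - 0 = 255
Triangle area = |255|/2 = 255/2 = 127.5000

cross = 255, triangle area = 127.5000


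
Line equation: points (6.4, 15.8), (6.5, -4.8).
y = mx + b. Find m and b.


m = (-20.6)/(0.1) = -206.0000
b = y1 - m*x1 = 15.8 - (-20.6*6.4)/(0.1) = 15.8 + 1318.4000 = 1334.2000

y = -206.0000x + 1334.2000


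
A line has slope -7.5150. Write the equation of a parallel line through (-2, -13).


Parallel lines have equal slopes.
m2 = -7.5150
b2 = -13 + 7.5150*(-2) = -28.0300

y = -7.5150x - 28.0300


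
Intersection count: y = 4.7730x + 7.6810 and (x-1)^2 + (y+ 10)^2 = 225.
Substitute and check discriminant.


Substitute y = 4.7730x + 7.6810: (x-1)^2 + (4.7730x+7.6810+ 10)^2 = 225
Expand to Ax^2 + Bx + C = 0, where b-k = 17.681
A = 1+m^2 = 23.781529
B = 2(m(b-k) - h) = 2(4.7730*17.681 - 1) = 166.782826
C = h^2 + (b-k)^2 - r^2 = 1 + 312.617761 - 225 = 88.617761
disc = B^2-4AC = 27816.5110 - 8429.8634 = 19386.6476
disc > 0

2 intersection points


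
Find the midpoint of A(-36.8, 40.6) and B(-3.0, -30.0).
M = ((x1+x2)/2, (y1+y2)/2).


Mx = (-36.8 - 3.0)/2 = -39.8/2 = -19.9000
My = (40.6 - 30.0)/2 = 10.6/2 = 5.3000

(-19.9000, 5.3000)


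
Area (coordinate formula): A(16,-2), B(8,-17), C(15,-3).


16*(-17+ 3) = -224
8*(-3+ 2) = -8
15*(-2+ 17) = 225
sum = -7
Area = |-7|/2 = 3.5000

3.5000 sq units


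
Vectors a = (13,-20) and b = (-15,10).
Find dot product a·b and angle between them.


a·b = 13*(-15) - 20*10 = -195 - 200 = -395
|a| = sqrt(169+400) = 23.8537
|b| = sqrt(225+100) = 18.0278
cos(theta) = -395/(sqrt(569)*sqrt(325)) = -395/sqrt(184925) = -0.918543
theta = arccos(-395/sqrt(184925)) = 156.7139 degrees

a·b = -395, theta = 156.7139 deg


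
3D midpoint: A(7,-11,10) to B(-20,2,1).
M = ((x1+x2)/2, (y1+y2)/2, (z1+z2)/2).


Mx = (7- 20)/2 = -6.5000
My = (-11+2)/2 = -4.5000
Mz = (10+1)/2 = 5.5000

M = (-6.5000, -4.5000, 5.5000)


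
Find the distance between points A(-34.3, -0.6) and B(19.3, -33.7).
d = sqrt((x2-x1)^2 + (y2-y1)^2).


dx = 19.3 + 34.3 = 53.6
dy = -33.7 + 0.6 = -33.1
d = sqrt(2872.96 + 1095.61) = sqrt(3968.57) = 62.9966

62.9966


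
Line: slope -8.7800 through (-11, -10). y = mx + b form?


y + 10 = -8.7800(x + 11)
y = -8.7800x - 10 + 8.7800*(-11)
y = -8.7800x - 106.5800

y = -8.7800x - 106.5800


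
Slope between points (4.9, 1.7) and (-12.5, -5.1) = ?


dy = -5.1 - 1.7 = -6.8
dx = -12.5 - 4.9 = -17.4
m = -6.8/(-17.4) = 0.3908

m = 0.3908


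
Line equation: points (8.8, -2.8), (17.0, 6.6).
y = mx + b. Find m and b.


m = (9.4)/(8.2) = 1.1463
b = y1 - m*x1 = -2.8 - (9.4*8.8)/(8.2) = -2.8 - 10.0878 = -12.8878

y = 1.1463x - 12.8878


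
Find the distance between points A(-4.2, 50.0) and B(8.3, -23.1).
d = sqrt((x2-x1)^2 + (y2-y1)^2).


dx = 8.3 + 4.2 = 12.5
dy = -23.1 - 50.0 = -73.1
d = sqrt(156.25 + 5343.61) = sqrt(5499.86) = 74.1610

74.1610


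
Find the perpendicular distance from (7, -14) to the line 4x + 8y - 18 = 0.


|4*7 + 8*(-14) - 18| = |-102| = 102
sqrt(16 + 64) = sqrt(80) = 8.9443
d = 102/sqrt(80) = 11.4039

11.4039


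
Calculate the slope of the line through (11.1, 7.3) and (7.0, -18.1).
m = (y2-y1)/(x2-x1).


dy = -18.1 - 7.3 = -25.4
dx = 7.0 - 11.1 = -4.1
m = -25.4/(-4.1) = 6.1951

m = 6.1951


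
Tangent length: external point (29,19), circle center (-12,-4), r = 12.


d = sqrt((29+ 12)^2 + (19+ 4)^2) = sqrt(1681+529) = 47.0106
L = sqrt(2210.0000 - 144) = sqrt(2066.0000) = 45.4533

45.4533


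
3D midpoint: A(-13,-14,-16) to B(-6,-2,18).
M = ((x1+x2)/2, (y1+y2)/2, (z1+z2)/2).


Mx = (-13- 6)/2 = -9.5000
My = (-14- 2)/2 = -8.0000
Mz = (-16+18)/2 = 1.0000

M = (-9.5000, -8.0000, 1.0000)


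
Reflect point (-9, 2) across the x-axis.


Reflection rule for x-axis: (x, -y)
(-9, 2) -> (-9, -2)

(-9, -2)


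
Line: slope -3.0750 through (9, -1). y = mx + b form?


y + 1 = -3.0750(x - 9)
y = -3.0750x - 1 + 3.0750*9
y = -3.0750x + 26.6750

y = -3.0750x + 26.6750


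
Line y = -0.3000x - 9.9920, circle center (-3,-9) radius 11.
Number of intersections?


Substitute y = -0.3000x - 9.9920: (x+ 3)^2 + (-0.3000x- 9.9920+ 9)^2 = 121
Expand to Ax^2 + Bx + C = 0, where b-k = -0.992
A = 1+m^2 = 1.09
B = 2(m(b-k) - h) = 2(-0.3000*(-0.992) + 3) = 6.5952
C = h^2 + (b-k)^2 - r^2 = 9 + 0.984064 - 121 = -111.015936
disc = B^2-4AC = 43.4967 + 484.0295 = 527.5262
disc > 0

2 intersection points


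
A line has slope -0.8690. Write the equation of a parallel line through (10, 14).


Parallel lines have equal slopes.
m2 = -0.8690
b2 = 14 + 0.8690*10 = 22.6900

y = -0.8690x + 22.6900


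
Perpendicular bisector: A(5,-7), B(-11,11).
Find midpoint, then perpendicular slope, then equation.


Midpoint = (-3, 2)
Slope of AB = dy/dx = 18/(-16) = -1.1250
Perp slope = -dx/dy = 16/18 = 0.8889
b = My - (perp slope)*Mx = 2 + (-16*(-3))/18 = 2 + 2.6667 = 4.6667

y = 0.8889x + 4.6667


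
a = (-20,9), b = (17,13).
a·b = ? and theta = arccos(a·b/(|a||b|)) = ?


a·b = -20*17 + 9*13 = -340 + 117 = -223
|a| = sqrt(400+81) = 21.9317
|b| = sqrt(289+169) = 21.4009
cos(theta) = -223/(sqrt(481)*sqrt(458)) = -223/sqrt(220298) = -0.475116
theta = arccos(-223/sqrt(220298)) = 118.3669 degrees

a·b = -223, theta = 118.3669 deg


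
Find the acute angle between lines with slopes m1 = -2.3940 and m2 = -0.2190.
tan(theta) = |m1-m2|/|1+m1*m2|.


m1-m2 = -2.175
1+m1*m2 = 1.524286
tan(theta) = |-2.175/1.524286| = 1.426898
theta = arctan(|-2.175/1.524286|) = 54.9764 degrees (acute angle)

54.9764 degrees


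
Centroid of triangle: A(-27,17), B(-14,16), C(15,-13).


Gx = (-27- 14+15)/3 = -26/3 = -8.6667
Gy = (17+16- 13)/3 = 20/3 = 6.6667

G = (-8.6667, 6.6667)


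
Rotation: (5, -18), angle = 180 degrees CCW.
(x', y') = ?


cos(180) = -1, sin(180) = 0
x' = 5*(-1) + 18*0 = -5
y' = 5*0 - 18*(-1) = 18

(-5, 18)


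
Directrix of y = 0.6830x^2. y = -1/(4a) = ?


a = 0.6830
1/(4a) = 0.3660
directrix: y = -0.3660 = -0.3660

y = -0.3660


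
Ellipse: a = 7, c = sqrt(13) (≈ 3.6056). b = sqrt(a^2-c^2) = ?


b^2 = 7^2 - (sqrt(13))^2 = 49 - 13 = 36
b = sqrt(36) = 6

b = 6


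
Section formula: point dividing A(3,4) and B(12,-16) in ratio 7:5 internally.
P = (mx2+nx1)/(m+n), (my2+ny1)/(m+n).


Px = (7*12 + 5*3)/12 = 99/12 = 8.2500
Py = (7*(-16) + 5*4)/12 = -92/12 = -7.6667

P = (8.2500, -7.6667)


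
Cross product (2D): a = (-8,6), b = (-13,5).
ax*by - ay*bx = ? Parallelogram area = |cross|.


cross = -8*5 - 6*(-13) = -40 + 78 = 38
Parallelogram area = |38| = 38

cross = 38, parallelogram area = 38


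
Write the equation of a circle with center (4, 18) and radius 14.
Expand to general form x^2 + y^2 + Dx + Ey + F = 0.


(x-4)^2 + (y-18)^2 = 14^2
D = -2h = -8, E = -2k = -36
F = h^2+k^2-r^2 = 16+324-196 = 144

x^2 + y^2 - 8x - 36y + 144 = 0


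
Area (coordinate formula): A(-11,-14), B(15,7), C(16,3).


-11*(7-3) = -44
15*(3+ 14) = 255
16*(-14-7) = -336
sum = -125
Area = |-125|/2 = 62.5000

62.5000 sq units


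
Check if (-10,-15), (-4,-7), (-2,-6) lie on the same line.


-10*(-7+ 6) - 4*(-6+ 15) - 2*(-15+ 7)
= 10 - 36 + 16 = -10

No, not collinear (determinant = -10)


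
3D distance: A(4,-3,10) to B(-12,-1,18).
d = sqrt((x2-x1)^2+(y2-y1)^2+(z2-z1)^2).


dx=-16, dy=2, dz=8
d = sqrt(256+4+64) = sqrt(324) = 18.0000

18.0000


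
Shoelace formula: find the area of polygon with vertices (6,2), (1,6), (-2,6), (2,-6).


sum(xi*y_{i+1}) = 6*6 + 1*6 - 2*(-6) + 2*2 = 58
sum(yi*x_{i+1}) = 2*1 + 6*(-2) + 6*2 - 6*6 = -34
Area = |58 + 34|/2 = 92/2 = 46.0000

46.0000 sq units


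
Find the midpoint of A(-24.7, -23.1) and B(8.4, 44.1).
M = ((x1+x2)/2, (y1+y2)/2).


Mx = (-24.7 + 8.4)/2 = -16.3/2 = -8.1500
My = (-23.1 + 44.1)/2 = 21.0/2 = 10.5000

(-8.1500, 10.5000)


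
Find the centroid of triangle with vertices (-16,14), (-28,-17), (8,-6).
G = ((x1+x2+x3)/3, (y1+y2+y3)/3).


Gx = (-16- 28+8)/3 = -36/3 = -12.0000
Gy = (14- 17- 6)/3 = -9/3 = -3.0000

G = (-12.0000, -3.0000)


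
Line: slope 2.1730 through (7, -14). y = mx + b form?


y + 14 = 2.1730(x - 7)
y = 2.1730x - 14 - 2.1730*7
y = 2.1730x - 29.2110

y = 2.1730x - 29.2110


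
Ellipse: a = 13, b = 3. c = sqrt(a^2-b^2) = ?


c^2 = 13^2 - 3^2 = 169 - 9 = 160
c = sqrt(160) = 12.6491

c = 12.6491


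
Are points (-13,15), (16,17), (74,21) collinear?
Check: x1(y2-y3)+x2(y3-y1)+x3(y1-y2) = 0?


-13*(17-21) + 16*(21-15) + 74*(15-17)
= 52 + 96 - 148 = 0

Yes, collinear (determinant = 0)


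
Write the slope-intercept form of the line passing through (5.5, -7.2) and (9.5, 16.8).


m = (24.0)/(4.0) = 6.0000
b = y1 - m*x1 = -7.2 - (24.0*5.5)/(4.0) = -7.2 - 33.0000 = -40.2000

y = 6.0000x - 40.2000


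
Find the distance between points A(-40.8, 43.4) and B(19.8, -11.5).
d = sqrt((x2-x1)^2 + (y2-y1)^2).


dx = 19.8 + 40.8 = 60.6
dy = -11.5 - 43.4 = -54.9
d = sqrt(3672.36 + 3014.01) = sqrt(6686.37) = 81.7702

81.7702


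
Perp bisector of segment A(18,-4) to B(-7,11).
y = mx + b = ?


Midpoint = (5.5, 3.5)
Slope of AB = dy/dx = 15/(-25) = -0.6000
Perp slope = -dx/dy = 25/15 = 1.6667
b = My - (perp slope)*Mx = 3.5 + (-25*5.5)/15 = 3.5 - 9.1667 = -5.6667

y = 1.6667x - 5.6667


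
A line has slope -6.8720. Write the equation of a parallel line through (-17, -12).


Parallel lines have equal slopes.
m2 = -6.8720
b2 = -12 + 6.8720*(-17) = -128.8240

y = -6.8720x - 128.8240


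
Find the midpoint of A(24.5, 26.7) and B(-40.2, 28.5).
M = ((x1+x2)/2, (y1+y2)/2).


Mx = (24.5 - 40.2)/2 = -15.7/2 = -7.8500
My = (26.7 + 28.5)/2 = 55.2/2 = 27.6000

(-7.8500, 27.6000)


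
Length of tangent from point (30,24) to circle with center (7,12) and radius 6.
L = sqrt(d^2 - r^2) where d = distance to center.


d = sqrt((30-7)^2 + (24-12)^2) = sqrt(529+144) = 25.9422
L = sqrt(673.0000 - 36) = sqrt(637.0000) = 25.2389

25.2389


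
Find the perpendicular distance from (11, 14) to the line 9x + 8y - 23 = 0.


|9*11 + 8*14 - 23| = |188| = 188
sqrt(81 + 64) = sqrt(145) = 12.0416
d = 188/sqrt(145) = 15.6126

15.6126


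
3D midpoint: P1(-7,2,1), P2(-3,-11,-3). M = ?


Mx = (-7- 3)/2 = -5.0000
My = (2- 11)/2 = -4.5000
Mz = (1- 3)/2 = -1.0000

M = (-5.0000, -4.5000, -1.0000)


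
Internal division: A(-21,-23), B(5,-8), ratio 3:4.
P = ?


Px = (3*5 + 4*(-21))/7 = -69/7 = -9.8571
Py = (3*(-8) + 4*(-23))/7 = -116/7 = -16.5714

P = (-9.8571, -16.5714)


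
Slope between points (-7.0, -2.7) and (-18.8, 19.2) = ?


dy = 19.2 + 2.7 = 21.9
dx = -18.8 + 7.0 = -11.8
m = 21.9/(-11.8) = -1.8559

m = -1.8559


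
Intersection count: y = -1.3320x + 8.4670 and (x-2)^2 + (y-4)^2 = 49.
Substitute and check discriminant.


Substitute y = -1.3320x + 8.4670: (x-2)^2 + (-1.3320x+8.4670-4)^2 = 49
Expand to Ax^2 + Bx + C = 0, where b-k = 4.467
A = 1+m^2 = 2.774224
B = 2(m(b-k) - h) = 2(-1.3320*4.467 - 2) = -15.900088
C = h^2 + (b-k)^2 - r^2 = 4 + 19.954089 - 49 = -25.045911
disc = B^2-4AC = 252.8128 + 277.9319 = 530.7447
disc > 0

2 intersection points


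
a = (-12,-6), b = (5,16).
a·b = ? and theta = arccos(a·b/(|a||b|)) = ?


a·b = -12*5 - 6*16 = -60 - 96 = -156
|a| = sqrt(144+36) = 13.4164
|b| = sqrt(25+256) = 16.7631
cos(theta) = -156/(sqrt(180)*sqrt(281)) = -156/sqrt(50580) = -0.693642
theta = arccos(-156/sqrt(50580)) = 133.9191 degrees

a·b = -156, theta = 133.9191 deg


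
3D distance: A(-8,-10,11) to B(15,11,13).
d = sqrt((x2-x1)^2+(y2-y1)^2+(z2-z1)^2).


dx=23, dy=21, dz=2
d = sqrt(529+441+4) = sqrt(974) = 31.2090

31.2090


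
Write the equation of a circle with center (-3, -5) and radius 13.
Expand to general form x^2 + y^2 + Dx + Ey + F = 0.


(x+ 3)^2 + (y+ 5)^2 = 13^2
D = -2h = 6, E = -2k = 10
F = h^2+k^2-r^2 = 9+25-169 = -135

x^2 + y^2 + 6x + 10y - 135 = 0


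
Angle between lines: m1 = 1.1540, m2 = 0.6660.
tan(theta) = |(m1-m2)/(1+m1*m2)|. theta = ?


m1-m2 = 0.488
1+m1*m2 = 1.768564
tan(theta) = |0.488/1.768564| = 0.275930
theta = arctan(|0.488/1.768564|) = 15.4258 degrees (acute angle)

15.4258 degrees


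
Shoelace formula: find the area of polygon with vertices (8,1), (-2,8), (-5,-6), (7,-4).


sum(xi*y_{i+1}) = 8*8 - 2*(-6) - 5*(-4) + 7*1 = 103
sum(yi*x_{i+1}) = 1*(-2) + 8*(-5) - 6*7 - 4*8 = -116
Area = |103 + 116|/2 = 219/2 = 109.5000

109.5000 sq units


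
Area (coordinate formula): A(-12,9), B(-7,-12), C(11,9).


-12*(-12-9) = 252
-7*(9-9) = 0
11*(9+ 12) = 231
sum = 483
Area = |483|/2 = 241.5000

241.5000 sq units


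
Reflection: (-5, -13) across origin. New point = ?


Reflection rule for origin: (-x, -y)
(-5, -13) -> (5, 13)

(5, 13)


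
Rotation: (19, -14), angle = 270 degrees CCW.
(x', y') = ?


cos(270) = 0, sin(270) = -1
x' = 19*0 + 14*(-1) = -14
y' = 19*(-1) - 14*0 = -19

(-14, -19)


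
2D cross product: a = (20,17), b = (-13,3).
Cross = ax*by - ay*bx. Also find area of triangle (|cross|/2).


cross = 20*3 - 17*(-13) = 60 + 221 = 281
Triangle area = |281|/2 = 281/2 = 140.5000

cross = 281, triangle area = 140.5000


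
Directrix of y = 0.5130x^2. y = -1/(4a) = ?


a = 0.5130
1/(4a) = 0.4873
directrix: y = -0.4873 = -0.4873

y = -0.4873


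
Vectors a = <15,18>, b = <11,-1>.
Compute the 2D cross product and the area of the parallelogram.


cross = 15*(-1) - 18*11 = -15 - 198 = -213
Parallelogram area = |-213| = 213

cross = -213, parallelogram area = 213


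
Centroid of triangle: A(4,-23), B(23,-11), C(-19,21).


Gx = (4+23- 19)/3 = 8/3 = 2.6667
Gy = (-23- 11+21)/3 = -13/3 = -4.3333

G = (2.6667, -4.3333)


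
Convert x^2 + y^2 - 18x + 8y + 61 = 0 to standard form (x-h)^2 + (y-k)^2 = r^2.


h = -D/2 = 18/2 = 9
k = -E/2 = -8/2 = -4
r^2 = h^2 + k^2 - F = 81 + 16 - 61 = 36
r = 6

Center (9, -4), radius = 6


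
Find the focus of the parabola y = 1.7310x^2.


a = 1.7310
4a = 6.9240
focus = (0, 1/6.9240) = (0, 0.1444)

Focus = (0, 0.1444)


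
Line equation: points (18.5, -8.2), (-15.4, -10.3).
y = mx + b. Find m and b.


m = (-2.1)/(-33.9) = 0.0619
b = y1 - m*x1 = -8.2 - (-2.1*18.5)/(-33.9) = -8.2 - 1.1460 = -9.3460

y = 0.0619x - 9.3460


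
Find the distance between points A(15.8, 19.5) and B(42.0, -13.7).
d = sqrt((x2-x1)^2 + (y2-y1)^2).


dx = 42.0 - 15.8 = 26.2
dy = -13.7 - 19.5 = -33.2
d = sqrt(686.44 + 1102.24) = sqrt(1788.68) = 42.2928

42.2928


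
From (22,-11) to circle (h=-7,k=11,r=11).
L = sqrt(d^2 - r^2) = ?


d = sqrt((22+ 7)^2 + (-11-11)^2) = sqrt(841+484) = 36.4005
L = sqrt(1325.0000 - 121) = sqrt(1204.0000) = 34.6987

34.6987


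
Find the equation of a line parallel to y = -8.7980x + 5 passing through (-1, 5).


Parallel lines have equal slopes.
m2 = -8.7980
b2 = 5 + 8.7980*(-1) = -3.7980

y = -8.7980x - 3.7980


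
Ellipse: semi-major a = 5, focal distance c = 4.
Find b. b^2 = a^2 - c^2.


b^2 = 5^2 - (4)^2 = 25 - 16 = 9
b = sqrt(9) = 3

b = 3


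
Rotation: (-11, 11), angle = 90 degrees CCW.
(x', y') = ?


cos(90) = 0, sin(90) = 1
x' = -11*0 - 11*1 = -11
y' = -11*1 + 11*0 = -11

(-11, -11)


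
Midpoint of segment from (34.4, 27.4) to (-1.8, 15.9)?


Mx = (34.4 - 1.8)/2 = 32.6/2 = 16.3000
My = (27.4 + 15.9)/2 = 43.3/2 = 21.6500

(16.3000, 21.6500)


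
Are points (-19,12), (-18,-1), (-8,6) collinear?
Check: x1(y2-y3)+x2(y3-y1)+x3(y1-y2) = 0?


-19*(-1-6) - 18*(6-12) - 8*(12+ 1)
= 133 + 108 - 104 = 137

No, not collinear (determinant = 137)


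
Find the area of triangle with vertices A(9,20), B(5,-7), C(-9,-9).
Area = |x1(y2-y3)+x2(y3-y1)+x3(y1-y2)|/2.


9*(-7+ 9) = 18
5*(-9-20) = -145
-9*(20+ 7) = -243
sum = -370
Area = |-370|/2 = 185.0000

185.0000 sq units


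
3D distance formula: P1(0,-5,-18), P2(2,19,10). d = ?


dx=2, dy=24, dz=28
d = sqrt(4+576+784) = sqrt(1364) = 36.9324

36.9324


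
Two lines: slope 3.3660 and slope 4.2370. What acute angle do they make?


m1-m2 = -0.871
1+m1*m2 = 15.261742
tan(theta) = |-0.871/15.261742| = 0.057071
theta = arctan(|-0.871/15.261742|) = 3.2664 degrees (acute angle)

3.2664 degrees


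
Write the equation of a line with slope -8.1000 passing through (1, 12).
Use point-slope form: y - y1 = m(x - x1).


y - 12 = -8.1000(x - 1)
y = -8.1000x + 12 + 8.1000*1
y = -8.1000x + 20.1000

y = -8.1000x + 20.1000


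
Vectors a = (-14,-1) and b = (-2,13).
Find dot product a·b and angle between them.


a·b = -14*(-2) - 1*13 = 28 - 13 = 15
|a| = sqrt(196+1) = 14.0357
|b| = sqrt(4+169) = 13.1529
cos(theta) = 15/(sqrt(197)*sqrt(173)) = 15/sqrt(34081) = 0.081252
theta = arccos(15/sqrt(34081)) = 85.3395 degrees

a·b = 15, theta = 85.3395 deg


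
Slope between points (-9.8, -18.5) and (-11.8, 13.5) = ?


dy = 13.5 + 18.5 = 32.0
dx = -11.8 + 9.8 = -2.0
m = 32.0/(-2.0) = -16.0000

m = -16.0000


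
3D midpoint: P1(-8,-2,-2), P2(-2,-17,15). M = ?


Mx = (-8- 2)/2 = -5.0000
My = (-2- 17)/2 = -9.5000
Mz = (-2+15)/2 = 6.5000

M = (-5.0000, -9.5000, 6.5000)


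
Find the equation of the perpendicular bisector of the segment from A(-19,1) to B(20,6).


Midpoint = (0.5, 3.5)
Slope of AB = dy/dx = 5/39 = 0.1282
Perp slope = -dx/dy = -39/5 = -7.8000
b = My - (perp slope)*Mx = 3.5 + (39*0.5)/5 = 3.5 + 3.9000 = 7.4000

y = -7.8000x + 7.4000


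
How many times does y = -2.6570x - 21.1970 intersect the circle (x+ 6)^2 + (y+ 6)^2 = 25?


Substitute y = -2.6570x - 21.1970: (x+ 6)^2 + (-2.6570x- 21.1970+ 6)^2 = 25
Expand to Ax^2 + Bx + C = 0, where b-k = -15.197
A = 1+m^2 = 8.059649
B = 2(m(b-k) - h) = 2(-2.6570*(-15.197) + 6) = 92.756858
C = h^2 + (b-k)^2 - r^2 = 36 + 230.948809 - 25 = 241.948809
disc = B^2-4AC = 8603.8347 - 7800.0899 = 803.7448
disc > 0

2 intersection points


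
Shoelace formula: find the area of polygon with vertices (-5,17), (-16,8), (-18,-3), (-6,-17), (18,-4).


sum(xi*y_{i+1}) = -5*8 - 16*(-3) - 18*(-17) - 6*(-4) + 18*17 = 644
sum(yi*x_{i+1}) = 17*(-16) + 8*(-18) - 3*(-6) - 17*18 - 4*(-5) = -684
Area = |644 + 684|/2 = 1328/2 = 664.0000

664.0000 sq units


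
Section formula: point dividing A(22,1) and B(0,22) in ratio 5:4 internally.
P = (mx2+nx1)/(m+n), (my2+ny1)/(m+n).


Px = (5*0 + 4*22)/9 = 88/9 = 9.7778
Py = (5*22 + 4*1)/9 = 114/9 = 12.6667

P = (9.7778, 12.6667)


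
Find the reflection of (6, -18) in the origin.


Reflection rule for origin: (-x, -y)
(6, -18) -> (-6, 18)

(-6, 18)


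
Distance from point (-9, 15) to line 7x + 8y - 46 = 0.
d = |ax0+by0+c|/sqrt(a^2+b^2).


|7*(-9) + 8*15 - 46| = |11| = 11
sqrt(49 + 64) = sqrt(113) = 10.6301
d = 11/sqrt(113) = 1.0348

1.0348


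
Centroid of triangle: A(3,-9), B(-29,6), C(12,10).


Gx = (3- 29+12)/3 = -14/3 = -4.6667
Gy = (-9+6+10)/3 = 7/3 = 2.3333

G = (-4.6667, 2.3333)


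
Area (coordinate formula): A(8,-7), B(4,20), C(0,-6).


8*(20+ 6) = 208
4*(-6+ 7) = 4
0*(-7-20) = 0
sum = 212
Area = |212|/2 = 106.0000

106.0000 sq units


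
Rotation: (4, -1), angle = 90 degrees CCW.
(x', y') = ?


cos(90) = 0, sin(90) = 1
x' = 4*0 + 1*1 = 1
y' = 4*1 - 1*0 = 4

(1, 4)


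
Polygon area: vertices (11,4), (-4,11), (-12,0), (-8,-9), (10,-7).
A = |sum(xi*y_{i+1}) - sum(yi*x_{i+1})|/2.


sum(xi*y_{i+1}) = 11*11 - 4*0 - 12*(-9) - 8*(-7) + 10*4 = 325
sum(yi*x_{i+1}) = 4*(-4) + 11*(-12) + 0*(-8) - 9*10 - 7*11 = -315
Area = |325 + 315|/2 = 640/2 = 320.0000

320.0000 sq units


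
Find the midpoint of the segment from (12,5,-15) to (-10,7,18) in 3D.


Mx = (12- 10)/2 = 1.0000
My = (5+7)/2 = 6.0000
Mz = (-15+18)/2 = 1.5000

M = (1.0000, 6.0000, 1.5000)


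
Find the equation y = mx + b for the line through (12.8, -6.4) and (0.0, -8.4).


m = (-2.0)/(-12.8) = 0.1562
b = y1 - m*x1 = -6.4 - (-2.0*12.8)/(-12.8) = -6.4 - 2.0000 = -8.4000

y = 0.1562x - 8.4000
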